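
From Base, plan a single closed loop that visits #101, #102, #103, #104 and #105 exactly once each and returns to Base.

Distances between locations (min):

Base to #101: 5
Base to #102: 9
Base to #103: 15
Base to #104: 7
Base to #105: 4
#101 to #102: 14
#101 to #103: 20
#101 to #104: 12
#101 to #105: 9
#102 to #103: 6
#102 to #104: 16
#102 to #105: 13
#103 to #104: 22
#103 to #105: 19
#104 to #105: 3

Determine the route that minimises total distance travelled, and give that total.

54 min — the shortest possible round trip.

With 5 stops there are 5!/2 = 60 distinct round trips (a route and its reverse cost the same).
Base → #101 → #102 → #103 → #104 → #105 → Base: 5+14+6+22+3+4 = 54
Base → #101 → #102 → #103 → #105 → #104 → Base: 5+14+6+19+3+7 = 54
Base → #101 → #102 → #104 → #103 → #105 → Base: 5+14+16+22+19+4 = 80
Base → #101 → #102 → #104 → #105 → #103 → Base: 5+14+16+3+19+15 = 72
Base → #101 → #102 → #105 → #103 → #104 → Base: 5+14+13+19+22+7 = 80
Base → #101 → #102 → #105 → #104 → #103 → Base: 5+14+13+3+22+15 = 72
Base → #101 → #103 → #102 → #104 → #105 → Base: 5+20+6+16+3+4 = 54
Base → #101 → #103 → #102 → #105 → #104 → Base: 5+20+6+13+3+7 = 54
Base → #101 → #103 → #104 → #102 → #105 → Base: 5+20+22+16+13+4 = 80
Base → #101 → #103 → #104 → #105 → #102 → Base: 5+20+22+3+13+9 = 72
Base → #101 → #103 → #105 → #102 → #104 → Base: 5+20+19+13+16+7 = 80
Base → #101 → #103 → #105 → #104 → #102 → Base: 5+20+19+3+16+9 = 72
Base → #101 → #104 → #102 → #103 → #105 → Base: 5+12+16+6+19+4 = 62
Base → #101 → #104 → #102 → #105 → #103 → Base: 5+12+16+13+19+15 = 80
… (46 more)
The minimum is 54.
One optimal route: Base → #101 → #102 → #103 → #104 → #105 → Base (or its reverse).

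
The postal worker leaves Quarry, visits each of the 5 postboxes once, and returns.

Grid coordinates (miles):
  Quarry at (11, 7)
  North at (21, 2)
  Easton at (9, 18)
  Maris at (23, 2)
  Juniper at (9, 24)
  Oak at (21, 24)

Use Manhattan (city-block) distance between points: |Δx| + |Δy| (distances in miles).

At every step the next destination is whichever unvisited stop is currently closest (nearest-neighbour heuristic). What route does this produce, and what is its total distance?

72 miles along Quarry → Easton → Juniper → Oak → North → Maris → Quarry.

From Quarry: distances to unvisited — Easton=13, North=15, Maris=17, Juniper=19, Oak=27. Nearest is Easton (13).
From Easton: distances to unvisited — Juniper=6, Oak=18, North=28, Maris=30. Nearest is Juniper (6).
From Juniper: distances to unvisited — Oak=12, North=34, Maris=36. Nearest is Oak (12).
From Oak: distances to unvisited — North=22, Maris=24. Nearest is North (22).
From North: distances to unvisited — Maris=2. Nearest is Maris (2).
Return Maris→Quarry: 17.
Total = 13 + 6 + 12 + 22 + 2 + 17 = 72.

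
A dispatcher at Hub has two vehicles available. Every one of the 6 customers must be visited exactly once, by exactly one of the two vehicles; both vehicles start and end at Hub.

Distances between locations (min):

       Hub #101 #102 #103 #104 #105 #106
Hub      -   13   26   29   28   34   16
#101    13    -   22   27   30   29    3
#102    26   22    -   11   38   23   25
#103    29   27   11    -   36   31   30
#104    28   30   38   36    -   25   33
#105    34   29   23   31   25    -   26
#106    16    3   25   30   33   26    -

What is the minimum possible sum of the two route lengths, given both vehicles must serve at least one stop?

Minimum combined distance: 148 min.

There are 2^5 − 1 = 31 ways to divide the 6 stops into two non-empty groups. For each, the best each vehicle can do is its own shortest tour through its group:
  {#101} + {#102, #103, #104, #105, #106}: 26 + 133 = 159
  {#102} + {#101, #103, #104, #105, #106}: 52 + 130 = 182
  {#101, #102} + {#103, #104, #105, #106}: 61 + 130 = 191
  {#103} + {#101, #102, #104, #105, #106}: 58 + 117 = 175
  {#101, #103} + {#102, #104, #105, #106}: 69 + 117 = 186
  {#102, #103} + {#101, #104, #105, #106}: 66 + 95 = 161
  … (31 splits in total)
  {#102, #103, #104, #105} + {#101, #106}: 116 + 32 = 148  ← best
Best: vehicle 1 Hub → #103 → #102 → #105 → #104 → Hub = 116; vehicle 2 Hub → #101 → #106 → Hub = 32; combined 148.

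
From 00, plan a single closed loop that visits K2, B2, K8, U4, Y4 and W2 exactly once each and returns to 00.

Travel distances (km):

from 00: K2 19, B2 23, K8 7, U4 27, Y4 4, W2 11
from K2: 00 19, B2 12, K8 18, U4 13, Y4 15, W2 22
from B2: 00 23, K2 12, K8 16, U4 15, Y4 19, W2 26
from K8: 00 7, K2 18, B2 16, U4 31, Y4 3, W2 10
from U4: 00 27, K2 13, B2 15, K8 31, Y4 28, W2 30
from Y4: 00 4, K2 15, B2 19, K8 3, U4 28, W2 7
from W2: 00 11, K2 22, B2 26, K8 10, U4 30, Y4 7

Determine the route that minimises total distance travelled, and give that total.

00→K2→B2→K8→U4→Y4→W2→00: 19+12+16+31+28+7+11 = 124
00→K2→B2→K8→U4→W2→Y4→00: 19+12+16+31+30+7+4 = 119
00→K2→B2→K8→Y4→U4→W2→00: 19+12+16+3+28+30+11 = 119
00→K2→B2→K8→Y4→W2→U4→00: 19+12+16+3+7+30+27 = 114
00→K2→B2→K8→W2→U4→Y4→00: 19+12+16+10+30+28+4 = 119
00→K2→B2→K8→W2→Y4→U4→00: 19+12+16+10+7+28+27 = 119
00→K2→B2→U4→K8→Y4→W2→00: 19+12+15+31+3+7+11 = 98
00→K2→B2→U4→K8→W2→Y4→00: 19+12+15+31+10+7+4 = 98
… (352 more)
00→K2→U4→B2→K8→Y4→W2→00: 19+13+15+16+3+7+11 = 84  ← best
The minimum is 84.
One optimal route: 00 → K2 → U4 → B2 → K8 → Y4 → W2 → 00 (or its reverse).

Shortest round trip = 84 km.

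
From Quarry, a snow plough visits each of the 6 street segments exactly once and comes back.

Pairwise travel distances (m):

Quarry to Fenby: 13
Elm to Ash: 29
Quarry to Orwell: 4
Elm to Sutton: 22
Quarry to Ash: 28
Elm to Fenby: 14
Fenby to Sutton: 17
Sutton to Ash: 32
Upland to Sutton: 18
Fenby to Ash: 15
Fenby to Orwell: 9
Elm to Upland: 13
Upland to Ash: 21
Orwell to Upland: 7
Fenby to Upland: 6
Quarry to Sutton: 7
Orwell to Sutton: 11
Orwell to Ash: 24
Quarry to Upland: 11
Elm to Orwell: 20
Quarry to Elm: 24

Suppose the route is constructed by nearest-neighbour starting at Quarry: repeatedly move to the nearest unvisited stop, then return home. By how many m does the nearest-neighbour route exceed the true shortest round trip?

Quarry: Orwell=4, Sutton=7, Upland=11, Fenby=13, Elm=24, Ash=28 ⇒ Orwell
Orwell: Upland=7, Fenby=9, Sutton=11, Elm=20, Ash=24 ⇒ Upland
Upland: Fenby=6, Elm=13, Sutton=18, Ash=21 ⇒ Fenby
Fenby: Elm=14, Ash=15, Sutton=17 ⇒ Elm
Elm: Sutton=22, Ash=29 ⇒ Sutton
Sutton: Ash=32 ⇒ Ash
NN route Quarry → Orwell → Upland → Fenby → Elm → Sutton → Ash → Quarry costs 113.
Optimal: Quarry → Orwell → Upland → Fenby → Ash → Elm → Sutton → Quarry costs 90 (by enumerating all 360 distinct tours).
Excess = 113 − 90 = 23.

The nearest-neighbour route is 23 m longer than optimal.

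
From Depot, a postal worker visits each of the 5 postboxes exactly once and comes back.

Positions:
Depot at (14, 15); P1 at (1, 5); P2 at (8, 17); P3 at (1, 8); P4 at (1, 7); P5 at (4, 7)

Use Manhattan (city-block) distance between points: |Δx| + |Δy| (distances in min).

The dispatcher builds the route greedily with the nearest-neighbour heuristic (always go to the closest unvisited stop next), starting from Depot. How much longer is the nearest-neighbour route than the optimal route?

2 min longer than the optimal tour.

Depot: P2=8, P5=18, P3=20, P4=21, P1=23 ⇒ P2
P2: P5=14, P3=16, P4=17, P1=19 ⇒ P5
P5: P4=3, P3=4, P1=5 ⇒ P4
P4: P3=1, P1=2 ⇒ P3
P3: P1=3 ⇒ P1
NN route Depot → P2 → P5 → P4 → P3 → P1 → Depot costs 52.
Optimal: Depot → P2 → P3 → P1 → P4 → P5 → Depot costs 50 (by enumerating all 60 distinct tours).
Excess = 52 − 50 = 2.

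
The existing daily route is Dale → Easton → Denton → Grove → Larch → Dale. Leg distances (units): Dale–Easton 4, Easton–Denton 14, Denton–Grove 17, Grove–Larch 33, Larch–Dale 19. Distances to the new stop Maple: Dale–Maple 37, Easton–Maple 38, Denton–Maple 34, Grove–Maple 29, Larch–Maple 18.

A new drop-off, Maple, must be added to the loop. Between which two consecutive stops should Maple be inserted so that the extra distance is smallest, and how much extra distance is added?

Insertion cost between consecutive stops i–j is d(i,Maple) + d(Maple,j) − d(i,j):
  between Dale and Easton: 37 + 38 − 4 = 71
  between Easton and Denton: 38 + 34 − 14 = 58
  between Denton and Grove: 34 + 29 − 17 = 46
  between Grove and Larch: 29 + 18 − 33 = 14
  between Larch and Dale: 18 + 37 − 19 = 36
Cheapest insertion is between Grove and Larch, adding 14.
New total = 87 + 14 = 101.

+14 — insert Maple between Grove and Larch.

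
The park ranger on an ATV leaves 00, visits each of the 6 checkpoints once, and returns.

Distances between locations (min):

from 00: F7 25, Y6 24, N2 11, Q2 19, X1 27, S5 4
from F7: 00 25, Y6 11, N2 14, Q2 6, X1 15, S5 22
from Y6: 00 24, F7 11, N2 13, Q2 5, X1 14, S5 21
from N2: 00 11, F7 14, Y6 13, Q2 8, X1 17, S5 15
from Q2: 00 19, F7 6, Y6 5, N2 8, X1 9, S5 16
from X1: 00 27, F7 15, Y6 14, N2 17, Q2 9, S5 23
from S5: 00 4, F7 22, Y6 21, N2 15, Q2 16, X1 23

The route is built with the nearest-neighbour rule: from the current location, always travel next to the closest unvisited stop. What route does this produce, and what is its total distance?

Total distance 85 min via the nearest-neighbour route 00 → S5 → N2 → Q2 → Y6 → F7 → X1 → 00.

00 → [S5:4 / N2:11 / Q2:19 / Y6:24 / F7:25 / X1:27] → S5 (4)
S5 → [N2:15 / Q2:16 / Y6:21 / F7:22 / X1:23] → N2 (15)
N2 → [Q2:8 / Y6:13 / F7:14 / X1:17] → Q2 (8)
Q2 → [Y6:5 / F7:6 / X1:9] → Y6 (5)
Y6 → [F7:11 / X1:14] → F7 (11)
F7 → [X1:15] → X1 (15)
Return X1→00: 27.
Total = 4 + 15 + 8 + 5 + 11 + 15 + 27 = 85.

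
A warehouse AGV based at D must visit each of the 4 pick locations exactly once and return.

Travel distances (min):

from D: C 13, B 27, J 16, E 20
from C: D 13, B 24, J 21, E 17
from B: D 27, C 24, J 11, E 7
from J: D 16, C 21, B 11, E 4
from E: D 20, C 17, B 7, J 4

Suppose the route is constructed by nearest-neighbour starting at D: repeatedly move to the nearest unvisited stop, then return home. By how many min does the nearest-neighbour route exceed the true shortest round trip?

Excess over optimum: 8 min.

D: C=13, J=16, E=20, B=27 ⇒ C
C: E=17, J=21, B=24 ⇒ E
E: J=4, B=7 ⇒ J
J: B=11 ⇒ B
NN route D → C → E → J → B → D costs 72.
Optimal: D → C → B → E → J → D costs 64 (by enumerating all 12 distinct tours).
Excess = 72 − 64 = 8.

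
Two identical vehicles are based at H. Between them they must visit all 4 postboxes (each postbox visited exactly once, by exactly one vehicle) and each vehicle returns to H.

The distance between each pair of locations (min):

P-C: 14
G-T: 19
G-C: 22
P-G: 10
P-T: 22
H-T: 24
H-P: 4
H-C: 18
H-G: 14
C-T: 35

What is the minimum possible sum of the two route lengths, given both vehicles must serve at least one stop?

91 min — the smallest possible combined total.

Try each way of splitting the stops between the two vehicles (each non-empty) and, for each split, find the best tour for each vehicle:
  {P} + {G, C, T}: 8 + 83 = 91
  {G} + {P, C, T}: 28 + 77 = 105
  {P, G} + {C, T}: 28 + 77 = 105
  {C} + {P, G, T}: 36 + 57 = 93
  {P, C} + {G, T}: 36 + 57 = 93
  {G, C} + {P, T}: 54 + 50 = 104
  … (7 splits in total)
Best: vehicle 1 H → P → H = 8; vehicle 2 H → C → G → T → H = 83; combined 91.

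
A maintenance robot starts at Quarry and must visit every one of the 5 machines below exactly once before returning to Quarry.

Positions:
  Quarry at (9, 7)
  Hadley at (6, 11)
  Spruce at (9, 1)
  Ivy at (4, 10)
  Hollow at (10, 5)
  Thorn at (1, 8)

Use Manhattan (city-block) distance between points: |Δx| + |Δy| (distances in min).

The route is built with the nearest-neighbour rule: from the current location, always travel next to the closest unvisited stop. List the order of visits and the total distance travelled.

At Quarry the remaining stops are Hollow 3, Spruce 6, Hadley 7, Ivy 8, Thorn 9; go to Hollow.
At Hollow the remaining stops are Spruce 5, Hadley 10, Ivy 11, Thorn 12; go to Spruce.
At Spruce the remaining stops are Hadley 13, Ivy 14, Thorn 15; go to Hadley.
At Hadley the remaining stops are Ivy 3, Thorn 8; go to Ivy.
At Ivy the remaining stops are Thorn 5; go to Thorn.
Return Thorn→Quarry: 9.
Total = 3 + 5 + 13 + 3 + 5 + 9 = 38.

Nearest-neighbour total = 38 min; route Quarry → Hollow → Spruce → Hadley → Ivy → Thorn → Quarry.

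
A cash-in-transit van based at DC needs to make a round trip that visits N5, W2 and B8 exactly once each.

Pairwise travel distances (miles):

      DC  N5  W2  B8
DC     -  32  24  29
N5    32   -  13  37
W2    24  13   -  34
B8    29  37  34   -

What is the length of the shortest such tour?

DC→N5→W2→B8→DC: 32+13+34+29 = 108
DC→N5→B8→W2→DC: 32+37+34+24 = 127
DC→W2→N5→B8→DC: 24+13+37+29 = 103
The minimum is 103.
One optimal route: DC → W2 → N5 → B8 → DC (or its reverse).

Minimum total distance: 103 miles.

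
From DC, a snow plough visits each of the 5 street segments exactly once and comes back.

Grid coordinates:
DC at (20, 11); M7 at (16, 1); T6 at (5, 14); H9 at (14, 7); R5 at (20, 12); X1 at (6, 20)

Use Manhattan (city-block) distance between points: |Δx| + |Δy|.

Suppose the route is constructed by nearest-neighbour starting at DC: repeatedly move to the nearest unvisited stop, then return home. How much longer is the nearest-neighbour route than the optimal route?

6 longer than the optimal tour.

From DC: R5=1, H9=10, M7=14, T6=18, X1=23 → choose R5 (1).
From R5: H9=11, M7=15, T6=17, X1=22 → choose H9 (11).
From H9: M7=8, T6=16, X1=21 → choose M7 (8).
From M7: T6=24, X1=29 → choose T6 (24).
From T6: X1=7 → choose X1 (7).
NN route DC → R5 → H9 → M7 → T6 → X1 → DC costs 74.
Optimal: DC → M7 → H9 → T6 → X1 → R5 → DC costs 68 (by enumerating all 60 distinct tours).
Excess = 74 − 68 = 6.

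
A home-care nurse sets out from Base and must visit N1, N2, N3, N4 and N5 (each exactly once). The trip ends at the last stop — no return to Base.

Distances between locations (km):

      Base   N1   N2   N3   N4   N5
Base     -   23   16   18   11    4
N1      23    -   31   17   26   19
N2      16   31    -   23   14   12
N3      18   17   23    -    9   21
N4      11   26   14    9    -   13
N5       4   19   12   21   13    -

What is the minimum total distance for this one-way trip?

There are 5! = 120 possible orderings.
Base - N1 - N2 - N3 - N4 - N5: 23+31+23+9+13 = 99
Base - N1 - N2 - N3 - N5 - N4: 23+31+23+21+13 = 111
Base - N1 - N2 - N4 - N3 - N5: 23+31+14+9+21 = 98
Base - N1 - N2 - N4 - N5 - N3: 23+31+14+13+21 = 102
Base - N1 - N2 - N5 - N3 - N4: 23+31+12+21+9 = 96
Base - N1 - N2 - N5 - N4 - N3: 23+31+12+13+9 = 88
Base - N1 - N3 - N2 - N4 - N5: 23+17+23+14+13 = 90
Base - N1 - N3 - N2 - N5 - N4: 23+17+23+12+13 = 88
Base - N1 - N3 - N4 - N2 - N5: 23+17+9+14+12 = 75
Base - N1 - N3 - N4 - N5 - N2: 23+17+9+13+12 = 74
Base - N1 - N3 - N5 - N2 - N4: 23+17+21+12+14 = 87
Base - N1 - N3 - N5 - N4 - N2: 23+17+21+13+14 = 88
Base - N1 - N4 - N2 - N3 - N5: 23+26+14+23+21 = 107
Base - N1 - N4 - N2 - N5 - N3: 23+26+14+12+21 = 96
… (106 more)
Base - N5 - N2 - N4 - N3 - N1: 4+12+14+9+17 = 56  ← best
The minimum is 56.
One shortest path: Base → N5 → N2 → N4 → N3 → N1.

56 km — the minimum one-way total.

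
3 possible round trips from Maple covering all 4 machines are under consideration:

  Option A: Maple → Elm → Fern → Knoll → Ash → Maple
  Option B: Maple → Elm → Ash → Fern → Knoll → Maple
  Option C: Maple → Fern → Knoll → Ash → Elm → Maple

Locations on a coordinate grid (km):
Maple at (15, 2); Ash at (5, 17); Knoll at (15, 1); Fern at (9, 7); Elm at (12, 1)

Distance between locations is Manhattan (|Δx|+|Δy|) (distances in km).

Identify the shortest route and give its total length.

54 km — Option B is the shortest.

Option A: 4 + 9 + 12 + 26 + 25 = 76
Option B: 4 + 23 + 14 + 12 + 1 = 54
Option C: 11 + 12 + 26 + 23 + 4 = 76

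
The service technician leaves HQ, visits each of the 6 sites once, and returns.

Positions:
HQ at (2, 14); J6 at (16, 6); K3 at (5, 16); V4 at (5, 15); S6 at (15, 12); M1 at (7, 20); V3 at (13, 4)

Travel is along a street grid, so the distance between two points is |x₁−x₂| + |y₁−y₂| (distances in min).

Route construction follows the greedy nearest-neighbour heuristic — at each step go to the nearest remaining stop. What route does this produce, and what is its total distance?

60 min along HQ → V4 → K3 → M1 → S6 → J6 → V3 → HQ.

HQ → [V4:4 / K3:5 / M1:11 / S6:15 / V3:21 / J6:22] → V4 (4)
V4 → [K3:1 / M1:7 / S6:13 / V3:19 / J6:20] → K3 (1)
K3 → [M1:6 / S6:14 / V3:20 / J6:21] → M1 (6)
M1 → [S6:16 / V3:22 / J6:23] → S6 (16)
S6 → [J6:7 / V3:10] → J6 (7)
J6 → [V3:5] → V3 (5)
Return V3→HQ: 21.
Total = 4 + 1 + 6 + 16 + 7 + 5 + 21 = 60.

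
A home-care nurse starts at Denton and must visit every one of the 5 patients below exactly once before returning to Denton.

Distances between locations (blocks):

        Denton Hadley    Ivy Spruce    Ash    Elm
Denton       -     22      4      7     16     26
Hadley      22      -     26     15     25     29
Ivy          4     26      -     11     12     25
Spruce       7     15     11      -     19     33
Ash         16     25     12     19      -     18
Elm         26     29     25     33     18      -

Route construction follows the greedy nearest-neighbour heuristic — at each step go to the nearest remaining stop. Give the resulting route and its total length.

Total distance 99 blocks via the nearest-neighbour route Denton → Ivy → Spruce → Hadley → Ash → Elm → Denton.

Denton → [Ivy:4 / Spruce:7 / Ash:16 / Hadley:22 / Elm:26] → Ivy (4)
Ivy → [Spruce:11 / Ash:12 / Elm:25 / Hadley:26] → Spruce (11)
Spruce → [Hadley:15 / Ash:19 / Elm:33] → Hadley (15)
Hadley → [Ash:25 / Elm:29] → Ash (25)
Ash → [Elm:18] → Elm (18)
Return Elm→Denton: 26.
Total = 4 + 11 + 15 + 25 + 18 + 26 = 99.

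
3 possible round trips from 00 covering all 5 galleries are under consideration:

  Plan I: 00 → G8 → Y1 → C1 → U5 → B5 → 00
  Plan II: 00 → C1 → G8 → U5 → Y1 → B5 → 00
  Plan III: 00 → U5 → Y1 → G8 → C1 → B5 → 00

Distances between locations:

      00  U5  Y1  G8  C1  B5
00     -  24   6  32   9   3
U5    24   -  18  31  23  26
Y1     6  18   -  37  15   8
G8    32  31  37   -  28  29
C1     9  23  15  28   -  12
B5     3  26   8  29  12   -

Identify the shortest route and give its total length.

Plan I: 32 + 37 + 15 + 23 + 26 + 3 = 136
Plan II: 9 + 28 + 31 + 18 + 8 + 3 = 97
Plan III: 24 + 18 + 37 + 28 + 12 + 3 = 122

Shortest is Plan II, total 97.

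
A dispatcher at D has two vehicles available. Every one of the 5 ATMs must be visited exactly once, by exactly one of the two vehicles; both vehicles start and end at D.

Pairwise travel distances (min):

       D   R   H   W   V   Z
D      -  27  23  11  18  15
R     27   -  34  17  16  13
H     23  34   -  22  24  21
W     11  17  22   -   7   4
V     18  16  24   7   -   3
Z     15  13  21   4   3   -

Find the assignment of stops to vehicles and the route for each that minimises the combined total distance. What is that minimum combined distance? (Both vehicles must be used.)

Minimum combined distance: 107 min.

There are 2^4 − 1 = 15 ways to divide the 5 stops into two non-empty groups. For each, the best each vehicle can do is its own shortest tour through its group:
  {R} + {H, W, V, Z}: 54 + 65 = 119
  {H} + {R, W, V, Z}: 46 + 61 = 107
  {R, H} + {W, V, Z}: 84 + 36 = 120
  {W} + {R, H, V, Z}: 22 + 90 = 112
  {R, W} + {H, V, Z}: 55 + 65 = 120
  {H, W} + {R, V, Z}: 56 + 61 = 117
  … (15 splits in total)
Best: vehicle 1 D → H → D = 46; vehicle 2 D → R → V → Z → W → D = 61; combined 107.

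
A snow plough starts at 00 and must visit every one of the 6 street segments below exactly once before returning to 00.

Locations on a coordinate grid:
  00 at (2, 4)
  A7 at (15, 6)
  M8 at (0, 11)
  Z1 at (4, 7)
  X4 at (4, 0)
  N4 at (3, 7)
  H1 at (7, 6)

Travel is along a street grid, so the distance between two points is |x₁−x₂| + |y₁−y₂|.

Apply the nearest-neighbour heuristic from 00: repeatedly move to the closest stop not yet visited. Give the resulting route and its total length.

From 00: distances to unvisited — N4=4, Z1=5, X4=6, H1=7, M8=9, A7=15. Nearest is N4 (4).
From N4: distances to unvisited — Z1=1, H1=5, M8=7, X4=8, A7=13. Nearest is Z1 (1).
From Z1: distances to unvisited — H1=4, X4=7, M8=8, A7=12. Nearest is H1 (4).
From H1: distances to unvisited — A7=8, X4=9, M8=12. Nearest is A7 (8).
From A7: distances to unvisited — X4=17, M8=20. Nearest is X4 (17).
From X4: distances to unvisited — M8=15. Nearest is M8 (15).
Return M8→00: 9.
Total = 4 + 1 + 4 + 8 + 17 + 15 + 9 = 58.

Total distance 58 via the nearest-neighbour route 00 → N4 → Z1 → H1 → A7 → X4 → M8 → 00.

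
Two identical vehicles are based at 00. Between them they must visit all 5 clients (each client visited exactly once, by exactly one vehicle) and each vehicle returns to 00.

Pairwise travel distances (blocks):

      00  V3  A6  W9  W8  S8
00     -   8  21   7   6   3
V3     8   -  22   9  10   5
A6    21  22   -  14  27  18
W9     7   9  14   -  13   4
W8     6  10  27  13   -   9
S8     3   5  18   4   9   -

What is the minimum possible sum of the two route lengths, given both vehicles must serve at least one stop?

Minimum combined distance: 63 blocks.

Check every non-empty split of the stops between the two vehicles; for each half take its own optimal tour:
  {V3} + {A6, W9, W8, S8}: 16 + 54 = 70
  {A6} + {V3, W9, W8, S8}: 42 + 32 = 74
  {V3, A6} + {W9, W8, S8}: 51 + 26 = 77
  {W9} + {V3, A6, W8, S8}: 14 + 59 = 73
  {V3, W9} + {A6, W8, S8}: 24 + 54 = 78
  {A6, W9} + {V3, W8, S8}: 42 + 24 = 66
  … (15 splits in total)
  {W8} + {V3, A6, W9, S8}: 12 + 51 = 63  ← best
Best: vehicle 1 00 → W8 → 00 = 12; vehicle 2 00 → V3 → A6 → W9 → S8 → 00 = 51; combined 63.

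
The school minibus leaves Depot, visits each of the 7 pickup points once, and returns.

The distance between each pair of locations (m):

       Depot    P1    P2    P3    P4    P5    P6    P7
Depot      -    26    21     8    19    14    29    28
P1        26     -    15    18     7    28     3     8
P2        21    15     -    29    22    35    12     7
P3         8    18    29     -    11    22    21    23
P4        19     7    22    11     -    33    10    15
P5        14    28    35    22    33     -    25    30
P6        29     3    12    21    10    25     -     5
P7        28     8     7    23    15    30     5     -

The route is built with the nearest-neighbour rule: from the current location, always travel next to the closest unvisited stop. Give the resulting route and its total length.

Nearest-neighbour total = 90 m; route Depot → P3 → P4 → P1 → P6 → P7 → P2 → P5 → Depot.

At Depot the remaining stops are P3 8, P5 14, P4 19, P2 21, P1 26, P7 28, P6 29; go to P3.
At P3 the remaining stops are P4 11, P1 18, P6 21, P5 22, P7 23, P2 29; go to P4.
At P4 the remaining stops are P1 7, P6 10, P7 15, P2 22, P5 33; go to P1.
At P1 the remaining stops are P6 3, P7 8, P2 15, P5 28; go to P6.
At P6 the remaining stops are P7 5, P2 12, P5 25; go to P7.
At P7 the remaining stops are P2 7, P5 30; go to P2.
At P2 the remaining stops are P5 35; go to P5.
Return P5→Depot: 14.
Total = 8 + 11 + 7 + 3 + 5 + 7 + 35 + 14 = 90.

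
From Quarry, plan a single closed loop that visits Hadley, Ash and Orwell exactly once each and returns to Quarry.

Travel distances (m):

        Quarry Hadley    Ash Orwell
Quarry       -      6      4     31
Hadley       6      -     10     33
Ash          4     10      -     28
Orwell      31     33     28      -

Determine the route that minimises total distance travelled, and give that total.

71 m — the shortest possible round trip.

With 3 stops there are 3!/2 = 3 distinct round trips (a route and its reverse cost the same).
Quarry-Hadley-Ash-Orwell-Quarry: 6+10+28+31 = 75
Quarry-Hadley-Orwell-Ash-Quarry: 6+33+28+4 = 71
Quarry-Ash-Hadley-Orwell-Quarry: 4+10+33+31 = 78
The minimum is 71.
One optimal route: Quarry → Hadley → Orwell → Ash → Quarry (or its reverse).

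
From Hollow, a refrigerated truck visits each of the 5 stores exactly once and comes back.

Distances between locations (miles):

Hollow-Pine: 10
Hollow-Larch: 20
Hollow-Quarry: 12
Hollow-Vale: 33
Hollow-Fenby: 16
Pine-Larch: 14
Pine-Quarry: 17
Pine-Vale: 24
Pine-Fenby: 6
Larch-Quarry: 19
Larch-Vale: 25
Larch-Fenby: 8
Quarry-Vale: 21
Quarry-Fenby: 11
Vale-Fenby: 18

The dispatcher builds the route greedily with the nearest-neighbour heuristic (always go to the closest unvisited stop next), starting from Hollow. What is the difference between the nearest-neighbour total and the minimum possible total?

The nearest-neighbour route is 15 miles longer than optimal.

From Hollow: Pine=10, Quarry=12, Fenby=16, Larch=20, Vale=33 → choose Pine (10).
From Pine: Fenby=6, Larch=14, Quarry=17, Vale=24 → choose Fenby (6).
From Fenby: Larch=8, Quarry=11, Vale=18 → choose Larch (8).
From Larch: Quarry=19, Vale=25 → choose Quarry (19).
From Quarry: Vale=21 → choose Vale (21).
NN route Hollow → Pine → Fenby → Larch → Quarry → Vale → Hollow costs 97.
Optimal: Hollow → Pine → Fenby → Larch → Vale → Quarry → Hollow costs 82 (by enumerating all 60 distinct tours).
Excess = 97 − 82 = 15.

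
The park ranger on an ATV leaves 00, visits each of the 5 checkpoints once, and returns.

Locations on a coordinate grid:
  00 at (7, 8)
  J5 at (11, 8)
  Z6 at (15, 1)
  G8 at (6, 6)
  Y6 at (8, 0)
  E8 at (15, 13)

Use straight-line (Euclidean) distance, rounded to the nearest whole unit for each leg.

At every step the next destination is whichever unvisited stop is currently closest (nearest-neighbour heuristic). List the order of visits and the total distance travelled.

Nearest-neighbour total = 40; route 00 → G8 → J5 → E8 → Z6 → Y6 → 00.

00 → [G8:2 / J5:4 / Y6:8 / E8:9 / Z6:11] → G8 (2)
G8 → [J5:5 / Y6:6 / Z6:10 / E8:11] → J5 (5)
J5 → [E8:6 / Z6:8 / Y6:9] → E8 (6)
E8 → [Z6:12 / Y6:15] → Z6 (12)
Z6 → [Y6:7] → Y6 (7)
Return Y6→00: 8.
Total = 2 + 5 + 6 + 12 + 7 + 8 = 40.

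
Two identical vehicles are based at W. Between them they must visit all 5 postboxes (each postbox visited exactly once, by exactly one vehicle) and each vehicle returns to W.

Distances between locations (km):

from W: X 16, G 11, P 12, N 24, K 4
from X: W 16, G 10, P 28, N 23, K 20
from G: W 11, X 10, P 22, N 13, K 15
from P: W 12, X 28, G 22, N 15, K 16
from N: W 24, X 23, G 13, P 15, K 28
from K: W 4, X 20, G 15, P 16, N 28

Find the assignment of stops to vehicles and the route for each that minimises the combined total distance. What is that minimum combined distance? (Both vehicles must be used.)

Try each way of splitting the stops between the two vehicles (each non-empty) and, for each split, find the best tour for each vehicle:
  {X} + {G, P, N, K}: 32 + 59 = 91
  {G} + {X, P, N, K}: 22 + 74 = 96
  {X, G} + {P, N, K}: 37 + 59 = 96
  {P} + {X, G, N, K}: 24 + 71 = 95
  {X, P} + {G, N, K}: 56 + 56 = 112
  {G, P} + {X, N, K}: 45 + 71 = 116
  … (15 splits in total)
  {X, G, P, N} + {K}: 66 + 8 = 74  ← best
Best: vehicle 1 W → X → G → N → P → W = 66; vehicle 2 W → K → W = 8; combined 74.

Minimum combined distance: 74 km.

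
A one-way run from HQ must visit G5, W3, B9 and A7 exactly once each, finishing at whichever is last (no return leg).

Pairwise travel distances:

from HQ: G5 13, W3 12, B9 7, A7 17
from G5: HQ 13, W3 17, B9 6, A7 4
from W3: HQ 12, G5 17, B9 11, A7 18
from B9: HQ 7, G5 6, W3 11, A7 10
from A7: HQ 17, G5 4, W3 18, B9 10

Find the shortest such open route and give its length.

33 — the minimum one-way total.

There are 4! = 24 possible orderings.
HQ → G5 → W3 → B9 → A7: 13+17+11+10 = 51
HQ → G5 → W3 → A7 → B9: 13+17+18+10 = 58
HQ → G5 → B9 → W3 → A7: 13+6+11+18 = 48
HQ → G5 → B9 → A7 → W3: 13+6+10+18 = 47
HQ → G5 → A7 → W3 → B9: 13+4+18+11 = 46
HQ → G5 → A7 → B9 → W3: 13+4+10+11 = 38
HQ → W3 → G5 → B9 → A7: 12+17+6+10 = 45
HQ → W3 → G5 → A7 → B9: 12+17+4+10 = 43
HQ → W3 → B9 → G5 → A7: 12+11+6+4 = 33
HQ → W3 → B9 → A7 → G5: 12+11+10+4 = 37
HQ → W3 → A7 → G5 → B9: 12+18+4+6 = 40
HQ → W3 → A7 → B9 → G5: 12+18+10+6 = 46
HQ → B9 → G5 → W3 → A7: 7+6+17+18 = 48
HQ → B9 → G5 → A7 → W3: 7+6+4+18 = 35
… (10 more)
The minimum is 33.
One shortest path: HQ → W3 → B9 → G5 → A7.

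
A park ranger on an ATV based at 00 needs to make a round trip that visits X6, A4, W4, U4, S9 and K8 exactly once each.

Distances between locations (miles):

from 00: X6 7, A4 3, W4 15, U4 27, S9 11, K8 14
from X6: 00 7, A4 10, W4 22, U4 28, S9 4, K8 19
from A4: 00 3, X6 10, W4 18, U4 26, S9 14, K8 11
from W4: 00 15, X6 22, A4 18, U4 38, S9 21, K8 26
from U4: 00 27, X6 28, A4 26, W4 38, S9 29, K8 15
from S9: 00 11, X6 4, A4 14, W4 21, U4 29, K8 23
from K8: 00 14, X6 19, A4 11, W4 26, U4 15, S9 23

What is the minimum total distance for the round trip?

There are 360 distinct closed tours to check (reversals are equivalent).
00 - X6 - A4 - W4 - U4 - S9 - K8 - 00: 7+10+18+38+29+23+14 = 139
00 - X6 - A4 - W4 - U4 - K8 - S9 - 00: 7+10+18+38+15+23+11 = 122
00 - X6 - A4 - W4 - S9 - U4 - K8 - 00: 7+10+18+21+29+15+14 = 114
00 - X6 - A4 - W4 - S9 - K8 - U4 - 00: 7+10+18+21+23+15+27 = 121
00 - X6 - A4 - W4 - K8 - U4 - S9 - 00: 7+10+18+26+15+29+11 = 116
00 - X6 - A4 - W4 - K8 - S9 - U4 - 00: 7+10+18+26+23+29+27 = 140
00 - X6 - A4 - U4 - W4 - S9 - K8 - 00: 7+10+26+38+21+23+14 = 139
00 - X6 - A4 - U4 - W4 - K8 - S9 - 00: 7+10+26+38+26+23+11 = 141
… (352 more)
00 - A4 - K8 - U4 - X6 - S9 - W4 - 00: 3+11+15+28+4+21+15 = 97  ← best
The minimum is 97.
One optimal route: 00 → A4 → K8 → U4 → X6 → S9 → W4 → 00 (or its reverse).

97 miles — the shortest possible round trip.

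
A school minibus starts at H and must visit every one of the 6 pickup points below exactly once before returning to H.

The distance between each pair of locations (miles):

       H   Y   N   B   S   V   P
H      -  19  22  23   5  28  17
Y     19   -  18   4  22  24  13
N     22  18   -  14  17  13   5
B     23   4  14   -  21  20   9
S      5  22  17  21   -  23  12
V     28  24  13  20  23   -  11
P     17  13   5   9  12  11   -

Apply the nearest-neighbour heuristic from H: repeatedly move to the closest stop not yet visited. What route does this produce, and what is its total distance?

At H the remaining stops are S 5, P 17, Y 19, N 22, B 23, V 28; go to S.
At S the remaining stops are P 12, N 17, B 21, Y 22, V 23; go to P.
At P the remaining stops are N 5, B 9, V 11, Y 13; go to N.
At N the remaining stops are V 13, B 14, Y 18; go to V.
At V the remaining stops are B 20, Y 24; go to B.
At B the remaining stops are Y 4; go to Y.
Return Y→H: 19.
Total = 5 + 12 + 5 + 13 + 20 + 4 + 19 = 78.

78 miles along H → S → P → N → V → B → Y → H.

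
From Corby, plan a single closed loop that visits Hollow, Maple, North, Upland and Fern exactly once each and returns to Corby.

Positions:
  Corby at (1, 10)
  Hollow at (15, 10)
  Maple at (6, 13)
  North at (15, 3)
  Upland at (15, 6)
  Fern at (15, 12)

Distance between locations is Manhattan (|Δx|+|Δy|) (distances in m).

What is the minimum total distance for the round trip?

48 m — the shortest possible round trip.

With 5 stops there are 5!/2 = 60 distinct round trips (a route and its reverse cost the same).
Corby→Hollow→Maple→North→Upland→Fern→Corby: 14+12+19+3+6+16 = 70
Corby→Hollow→Maple→North→Fern→Upland→Corby: 14+12+19+9+6+18 = 78
Corby→Hollow→Maple→Upland→North→Fern→Corby: 14+12+16+3+9+16 = 70
Corby→Hollow→Maple→Upland→Fern→North→Corby: 14+12+16+6+9+21 = 78
Corby→Hollow→Maple→Fern→North→Upland→Corby: 14+12+10+9+3+18 = 66
Corby→Hollow→Maple→Fern→Upland→North→Corby: 14+12+10+6+3+21 = 66
Corby→Hollow→North→Maple→Upland→Fern→Corby: 14+7+19+16+6+16 = 78
Corby→Hollow→North→Maple→Fern→Upland→Corby: 14+7+19+10+6+18 = 74
Corby→Hollow→North→Upland→Maple→Fern→Corby: 14+7+3+16+10+16 = 66
Corby→Hollow→North→Upland→Fern→Maple→Corby: 14+7+3+6+10+8 = 48
Corby→Hollow→North→Fern→Maple→Upland→Corby: 14+7+9+10+16+18 = 74
Corby→Hollow→North→Fern→Upland→Maple→Corby: 14+7+9+6+16+8 = 60
Corby→Hollow→Upland→Maple→North→Fern→Corby: 14+4+16+19+9+16 = 78
Corby→Hollow→Upland→Maple→Fern→North→Corby: 14+4+16+10+9+21 = 74
… (46 more)
The minimum is 48.
One optimal route: Corby → Hollow → North → Upland → Fern → Maple → Corby (or its reverse).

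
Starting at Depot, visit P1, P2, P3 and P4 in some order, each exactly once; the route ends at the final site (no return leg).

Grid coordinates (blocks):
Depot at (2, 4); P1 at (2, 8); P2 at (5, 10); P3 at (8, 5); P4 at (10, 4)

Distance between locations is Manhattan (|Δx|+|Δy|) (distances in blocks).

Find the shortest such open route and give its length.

There are 4! = 24 possible orderings.
Depot - P1 - P2 - P3 - P4: 4+5+8+3 = 20
Depot - P1 - P2 - P4 - P3: 4+5+11+3 = 23
Depot - P1 - P3 - P2 - P4: 4+9+8+11 = 32
Depot - P1 - P3 - P4 - P2: 4+9+3+11 = 27
Depot - P1 - P4 - P2 - P3: 4+12+11+8 = 35
Depot - P1 - P4 - P3 - P2: 4+12+3+8 = 27
Depot - P2 - P1 - P3 - P4: 9+5+9+3 = 26
Depot - P2 - P1 - P4 - P3: 9+5+12+3 = 29
Depot - P2 - P3 - P1 - P4: 9+8+9+12 = 38
Depot - P2 - P3 - P4 - P1: 9+8+3+12 = 32
Depot - P2 - P4 - P1 - P3: 9+11+12+9 = 41
Depot - P2 - P4 - P3 - P1: 9+11+3+9 = 32
Depot - P3 - P1 - P2 - P4: 7+9+5+11 = 32
Depot - P3 - P1 - P4 - P2: 7+9+12+11 = 39
… (10 more)
The minimum is 20.
One shortest path: Depot → P1 → P2 → P3 → P4.

Minimum one-way distance = 20 blocks.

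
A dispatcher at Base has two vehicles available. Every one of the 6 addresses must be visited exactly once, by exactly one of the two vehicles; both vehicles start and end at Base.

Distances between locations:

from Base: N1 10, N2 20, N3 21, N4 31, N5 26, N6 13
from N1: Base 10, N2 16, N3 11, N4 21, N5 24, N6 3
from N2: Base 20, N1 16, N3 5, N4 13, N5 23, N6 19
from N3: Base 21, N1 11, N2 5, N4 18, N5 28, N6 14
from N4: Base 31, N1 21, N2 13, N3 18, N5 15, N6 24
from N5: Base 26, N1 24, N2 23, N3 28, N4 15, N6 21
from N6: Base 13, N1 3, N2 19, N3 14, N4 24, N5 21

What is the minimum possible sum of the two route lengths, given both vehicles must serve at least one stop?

106 — the smallest possible combined total.

Try each way of splitting the stops between the two vehicles (each non-empty) and, for each split, find the best tour for each vehicle:
  {N1} + {N2, N3, N4, N5, N6}: 20 + 86 = 106
  {N2} + {N1, N3, N4, N5, N6}: 40 + 86 = 126
  {N1, N2} + {N3, N4, N5, N6}: 46 + 86 = 132
  {N3} + {N1, N2, N4, N5, N6}: 42 + 82 = 124
  {N1, N3} + {N2, N4, N5, N6}: 42 + 82 = 124
  {N2, N3} + {N1, N4, N5, N6}: 46 + 78 = 124
  … (31 splits in total)
Best: vehicle 1 Base → N1 → Base = 20; vehicle 2 Base → N5 → N4 → N2 → N3 → N6 → Base = 86; combined 106.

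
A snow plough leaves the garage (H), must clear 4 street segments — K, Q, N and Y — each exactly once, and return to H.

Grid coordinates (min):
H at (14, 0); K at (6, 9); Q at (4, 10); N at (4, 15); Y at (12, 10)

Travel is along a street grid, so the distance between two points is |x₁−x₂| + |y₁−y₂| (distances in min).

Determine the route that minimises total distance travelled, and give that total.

Shortest round trip = 50 min.

H → K → Q → N → Y → H: 17+3+5+13+12 = 50
H → K → Q → Y → N → H: 17+3+8+13+25 = 66
H → K → N → Q → Y → H: 17+8+5+8+12 = 50
H → K → N → Y → Q → H: 17+8+13+8+20 = 66
H → K → Y → Q → N → H: 17+7+8+5+25 = 62
H → K → Y → N → Q → H: 17+7+13+5+20 = 62
H → Q → K → N → Y → H: 20+3+8+13+12 = 56
H → Q → K → Y → N → H: 20+3+7+13+25 = 68
H → Q → N → K → Y → H: 20+5+8+7+12 = 52
H → Q → Y → K → N → H: 20+8+7+8+25 = 68
H → N → K → Q → Y → H: 25+8+3+8+12 = 56
H → N → Q → K → Y → H: 25+5+3+7+12 = 52
The minimum is 50.
One optimal route: H → K → Q → N → Y → H (or its reverse).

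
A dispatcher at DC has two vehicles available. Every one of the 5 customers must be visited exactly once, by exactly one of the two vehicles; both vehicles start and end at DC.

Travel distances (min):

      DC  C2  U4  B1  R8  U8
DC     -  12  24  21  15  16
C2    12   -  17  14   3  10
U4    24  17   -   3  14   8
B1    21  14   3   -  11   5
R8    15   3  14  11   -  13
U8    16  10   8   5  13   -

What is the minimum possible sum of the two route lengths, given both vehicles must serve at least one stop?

Minimum combined distance: 77 min.

There are 2^4 − 1 = 15 ways to divide the 5 stops into two non-empty groups. For each, the best each vehicle can do is its own shortest tour through its group:
  {C2} + {U4, B1, R8, U8}: 24 + 53 = 77
  {U4} + {C2, B1, R8, U8}: 48 + 47 = 95
  {C2, U4} + {B1, R8, U8}: 53 + 47 = 100
  {B1} + {C2, U4, R8, U8}: 42 + 53 = 95
  {C2, B1} + {U4, R8, U8}: 47 + 53 = 100
  {U4, B1} + {C2, R8, U8}: 48 + 44 = 92
  … (15 splits in total)
Best: vehicle 1 DC → C2 → DC = 24; vehicle 2 DC → R8 → U4 → B1 → U8 → DC = 53; combined 77.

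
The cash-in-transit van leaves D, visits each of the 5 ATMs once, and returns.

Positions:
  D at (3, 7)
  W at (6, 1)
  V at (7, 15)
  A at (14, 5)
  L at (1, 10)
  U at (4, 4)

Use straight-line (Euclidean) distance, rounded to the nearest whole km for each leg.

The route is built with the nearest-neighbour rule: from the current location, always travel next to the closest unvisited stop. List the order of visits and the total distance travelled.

At D the remaining stops are U 3, L 4, W 7, V 9, A 11; go to U.
At U the remaining stops are W 4, L 7, A 10, V 11; go to W.
At W the remaining stops are A 9, L 10, V 14; go to A.
At A the remaining stops are V 12, L 14; go to V.
At V the remaining stops are L 8; go to L.
Return L→D: 4.
Total = 3 + 4 + 9 + 12 + 8 + 4 = 40.

40 km along D → U → W → A → V → L → D.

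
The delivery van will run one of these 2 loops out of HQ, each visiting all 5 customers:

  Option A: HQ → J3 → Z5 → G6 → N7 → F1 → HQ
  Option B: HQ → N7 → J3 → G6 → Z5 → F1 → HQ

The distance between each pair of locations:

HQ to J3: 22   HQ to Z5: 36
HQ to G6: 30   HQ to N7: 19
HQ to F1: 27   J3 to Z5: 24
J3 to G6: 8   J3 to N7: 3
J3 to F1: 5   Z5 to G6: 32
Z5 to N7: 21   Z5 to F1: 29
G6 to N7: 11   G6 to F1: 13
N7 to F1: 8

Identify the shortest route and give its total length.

Option A: 22 + 24 + 32 + 11 + 8 + 27 = 124
Option B: 19 + 3 + 8 + 32 + 29 + 27 = 118

Shortest is Option B, total 118.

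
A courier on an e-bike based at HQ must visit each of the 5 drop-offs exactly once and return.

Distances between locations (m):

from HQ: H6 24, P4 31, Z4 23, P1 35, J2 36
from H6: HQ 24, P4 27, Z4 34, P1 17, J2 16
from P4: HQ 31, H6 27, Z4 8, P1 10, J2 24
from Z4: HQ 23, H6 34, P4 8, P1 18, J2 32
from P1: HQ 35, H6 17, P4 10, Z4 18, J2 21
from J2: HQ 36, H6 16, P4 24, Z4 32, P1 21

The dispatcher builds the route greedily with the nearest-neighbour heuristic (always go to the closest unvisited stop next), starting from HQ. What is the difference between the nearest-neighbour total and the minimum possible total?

HQ: Z4=23, H6=24, P4=31, P1=35, J2=36 ⇒ Z4
Z4: P4=8, P1=18, J2=32, H6=34 ⇒ P4
P4: P1=10, J2=24, H6=27 ⇒ P1
P1: H6=17, J2=21 ⇒ H6
H6: J2=16 ⇒ J2
NN route HQ → Z4 → P4 → P1 → H6 → J2 → HQ costs 110.
Optimal: HQ → H6 → J2 → P1 → P4 → Z4 → HQ costs 102 (by enumerating all 60 distinct tours).
Excess = 110 − 102 = 8.

8 m longer than the optimal tour.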